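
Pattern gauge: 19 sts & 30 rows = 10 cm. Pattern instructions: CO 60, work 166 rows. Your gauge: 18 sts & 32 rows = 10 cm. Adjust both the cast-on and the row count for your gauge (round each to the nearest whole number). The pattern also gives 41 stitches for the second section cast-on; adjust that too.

Cast on 57 stitches; work 177 rows; second section cast-on 39 stitches.

Stitches: 60 × 18/19 = 56.84 → 57.
Rows: 166 × 32/30 = 177.07 → 177.
second section cast-on: 41 × 18/19 = 38.84 → 39.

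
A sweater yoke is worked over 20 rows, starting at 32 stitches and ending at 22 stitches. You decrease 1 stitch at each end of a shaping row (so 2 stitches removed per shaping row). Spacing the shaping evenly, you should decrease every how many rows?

Decrease every 4th row.

Stitches to remove: |22 − 32| = 10.
Shaping rows needed: 10 / 2 = 5.
20 rows / 5 = every 4 rows.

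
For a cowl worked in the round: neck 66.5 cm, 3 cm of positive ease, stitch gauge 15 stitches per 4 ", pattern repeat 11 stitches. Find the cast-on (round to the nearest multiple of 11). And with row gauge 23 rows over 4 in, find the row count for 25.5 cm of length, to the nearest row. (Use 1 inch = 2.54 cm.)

Finished = 66.5 + 3 = 69.5 cm.
69.5 cm × 1/2.54 = 27.36 inches.
15/4 = 3.75 sts per in; 27.36 × 3.75 = 102.61 sts.
Nearest multiple of 11 → 99.
25.5 cm = 10.04 inches; × 5.75 = 57.73 → 58 rows.

Cast on 99 stitches; work 58 rows.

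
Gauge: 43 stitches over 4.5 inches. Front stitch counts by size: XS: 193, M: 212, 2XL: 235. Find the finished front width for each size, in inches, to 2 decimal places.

43/4.5 = 9.556 sts per in.
XS: 193 / 9.556 = 20.198 → 20.20 in.
M: 212 / 9.556 = 22.186 → 22.19 in.
2XL: 235 / 9.556 = 24.593 → 24.59 in.

XS 20.20 inches; M 22.19 inches; 2XL 24.59 inches.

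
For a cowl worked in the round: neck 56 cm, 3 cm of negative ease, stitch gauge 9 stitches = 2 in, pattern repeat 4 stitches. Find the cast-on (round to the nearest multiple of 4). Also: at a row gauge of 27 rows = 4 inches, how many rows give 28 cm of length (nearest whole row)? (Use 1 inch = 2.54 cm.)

Finished = 56 − 3 = 53 cm.
53 cm × 1/2.54 = 20.87 inches.
9/2 = 4.5 sts per in; 20.87 × 4.5 = 93.90 sts.
Nearest multiple of 4 → 92.
28 cm = 11.02 inches; × 6.75 = 74.41 → 74 rows.

Cast on 92 stitches; work 74 rows.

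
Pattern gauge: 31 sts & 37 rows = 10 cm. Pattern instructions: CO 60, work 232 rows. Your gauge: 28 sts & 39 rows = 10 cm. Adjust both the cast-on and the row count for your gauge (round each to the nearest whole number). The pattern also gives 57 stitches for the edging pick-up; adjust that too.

Cast on 54 stitches; work 245 rows; edging pick-up 51 stitches.

Stitches: 60 × 28/31 = 54.19 → 54.
Rows: 232 × 39/37 = 244.54 → 245.
edging pick-up: 57 × 28/31 = 51.48 → 51.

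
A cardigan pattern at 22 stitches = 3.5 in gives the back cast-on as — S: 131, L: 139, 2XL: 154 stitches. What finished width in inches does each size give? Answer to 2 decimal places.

22/3.5 = 6.286 sts per in.
S: 131 / 6.286 = 20.841 → 20.84 in.
L: 139 / 6.286 = 22.114 → 22.11 in.
2XL: 154 / 6.286 = 24.500 → 24.50 in.

S 20.84 inches; L 22.11 inches; 2XL 24.50 inches.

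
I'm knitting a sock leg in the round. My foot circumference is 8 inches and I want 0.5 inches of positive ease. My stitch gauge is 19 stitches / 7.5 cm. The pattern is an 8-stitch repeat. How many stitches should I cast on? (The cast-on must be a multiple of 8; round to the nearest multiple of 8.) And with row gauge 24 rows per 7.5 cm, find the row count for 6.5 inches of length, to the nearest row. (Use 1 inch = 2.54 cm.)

Cast on 56 stitches; work 53 rows.

Finished = 8 + 0.5 = 8.5 inches.
8.5 inches × 2.54 = 21.59 cm.
19/7.5 = 2.533 sts per cm; 21.59 × 2.533 = 54.69 sts.
Nearest multiple of 8 → 56.
6.5 inches = 16.51 cm; × 3.2 = 52.83 → 53 rows.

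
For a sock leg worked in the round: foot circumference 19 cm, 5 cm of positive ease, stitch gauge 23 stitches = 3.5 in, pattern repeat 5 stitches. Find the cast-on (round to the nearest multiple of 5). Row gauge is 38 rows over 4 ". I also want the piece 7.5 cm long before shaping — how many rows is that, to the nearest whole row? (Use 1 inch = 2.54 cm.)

Cast on 60 stitches; work 28 rows.

Finished = 19 + 5 = 24 cm.
24 cm × 1/2.54 = 9.45 inches.
23/3.5 = 6.571 sts per in; 9.45 × 6.571 = 62.09 sts.
Nearest multiple of 5 → 60.
7.5 cm = 2.95 inches; × 9.5 = 28.05 → 28 rows.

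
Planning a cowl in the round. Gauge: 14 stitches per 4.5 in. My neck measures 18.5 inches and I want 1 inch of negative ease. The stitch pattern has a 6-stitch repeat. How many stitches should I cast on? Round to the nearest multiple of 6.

Cast on 54 stitches.

Finished = 18.5 − 1 = 17.5 inches.
14 / 4.5 = 3.111 sts/in.
17.5 × 3.111 = 54.44 sts.
Nearest multiple of 6: 54.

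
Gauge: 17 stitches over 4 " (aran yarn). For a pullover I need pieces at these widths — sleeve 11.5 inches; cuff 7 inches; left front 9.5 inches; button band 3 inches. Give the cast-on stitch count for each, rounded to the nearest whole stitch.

Rate = 17/4 = 4.25 sts per in.
sleeve: 11.5 × 4.25 = 48.88 → 49.
cuff: 7 × 4.25 = 29.75 → 30.
left front: 9.5 × 4.25 = 40.38 → 40.
button band: 3 × 4.25 = 12.75 → 13.

sleeve 49; cuff 30; left front 40; button band 13.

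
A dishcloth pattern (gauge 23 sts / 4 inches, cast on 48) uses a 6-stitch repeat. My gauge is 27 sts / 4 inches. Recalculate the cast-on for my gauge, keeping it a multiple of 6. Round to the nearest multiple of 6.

48 × 27 / 23 = 56.35.
Nearest multiple of 6: 54.

CO 54 sts.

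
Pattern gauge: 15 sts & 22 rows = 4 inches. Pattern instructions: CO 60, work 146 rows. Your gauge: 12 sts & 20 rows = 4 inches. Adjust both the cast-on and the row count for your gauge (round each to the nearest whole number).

Stitches: 60 × 12/15 = 48.00 → 48.
Rows: 146 × 20/22 = 132.73 → 133.

Cast on 48 stitches; work 133 rows.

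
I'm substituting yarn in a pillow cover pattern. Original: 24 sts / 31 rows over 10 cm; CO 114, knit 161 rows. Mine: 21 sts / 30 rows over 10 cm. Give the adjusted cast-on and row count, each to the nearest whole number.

Cast on 100 stitches; work 156 rows.

Stitches: 114 × 21/24 = 99.75 → 100.
Rows: 161 × 30/31 = 155.81 → 156.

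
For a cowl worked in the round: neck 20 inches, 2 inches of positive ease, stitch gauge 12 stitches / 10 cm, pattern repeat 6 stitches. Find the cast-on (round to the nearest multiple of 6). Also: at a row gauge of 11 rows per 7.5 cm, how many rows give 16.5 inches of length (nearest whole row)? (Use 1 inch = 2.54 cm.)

Finished = 20 + 2 = 22 inches.
22 inches × 2.54 = 55.88 cm.
12/10 = 1.2 sts per cm; 55.88 × 1.2 = 67.06 sts.
Nearest multiple of 6 → 66.
16.5 inches = 41.91 cm; × 1.467 = 61.47 → 61 rows.

Cast on 66 stitches; work 61 rows.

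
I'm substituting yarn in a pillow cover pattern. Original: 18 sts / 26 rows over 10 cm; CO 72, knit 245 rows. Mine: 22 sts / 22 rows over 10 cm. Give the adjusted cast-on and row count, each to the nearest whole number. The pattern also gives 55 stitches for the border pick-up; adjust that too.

Stitches: 72 × 22/18 = 88.00 → 88.
Rows: 245 × 22/26 = 207.31 → 207.
border pick-up: 55 × 22/18 = 67.22 → 67.

Cast on 88 stitches; work 207 rows; border pick-up 67 stitches.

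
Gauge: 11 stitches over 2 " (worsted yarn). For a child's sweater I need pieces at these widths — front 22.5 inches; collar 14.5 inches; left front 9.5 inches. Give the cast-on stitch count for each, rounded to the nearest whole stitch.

front 124; collar 80; left front 52.

Rate = 11/2 = 5.5 sts per in.
front: 22.5 × 5.5 = 123.75 → 124.
collar: 14.5 × 5.5 = 79.75 → 80.
left front: 9.5 × 5.5 = 52.25 → 52.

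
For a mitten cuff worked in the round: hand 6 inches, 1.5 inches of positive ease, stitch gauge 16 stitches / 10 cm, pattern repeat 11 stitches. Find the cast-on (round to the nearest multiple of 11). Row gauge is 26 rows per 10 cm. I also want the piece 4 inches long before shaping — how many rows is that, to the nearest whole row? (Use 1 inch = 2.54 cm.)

Finished = 6 + 1.5 = 7.5 inches.
7.5 inches × 2.54 = 19.05 cm.
16/10 = 1.6 sts per cm; 19.05 × 1.6 = 30.48 sts.
Nearest multiple of 11 → 33.
4 inches = 10.16 cm; × 2.6 = 26.42 → 26 rows.

Cast on 33 stitches; work 26 rows.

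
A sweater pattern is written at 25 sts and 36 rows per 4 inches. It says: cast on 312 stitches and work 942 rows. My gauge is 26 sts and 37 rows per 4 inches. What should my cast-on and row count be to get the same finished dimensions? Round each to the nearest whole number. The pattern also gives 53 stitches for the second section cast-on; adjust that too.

Cast on 324 stitches; work 968 rows; second section cast-on 55 stitches.

Stitches: 312 × 26/25 = 324.48 → 324.
Rows: 942 × 37/36 = 968.17 → 968.
second section cast-on: 53 × 26/25 = 55.12 → 55.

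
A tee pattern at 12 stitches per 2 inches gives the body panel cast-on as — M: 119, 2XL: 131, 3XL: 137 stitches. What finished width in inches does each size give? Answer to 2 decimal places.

M 19.83 inches; 2XL 21.83 inches; 3XL 22.83 inches.

12/2 = 6 sts per in.
M: 119 / 6 = 19.833 → 19.83 in.
2XL: 131 / 6 = 21.833 → 21.83 in.
3XL: 137 / 6 = 22.833 → 22.83 in.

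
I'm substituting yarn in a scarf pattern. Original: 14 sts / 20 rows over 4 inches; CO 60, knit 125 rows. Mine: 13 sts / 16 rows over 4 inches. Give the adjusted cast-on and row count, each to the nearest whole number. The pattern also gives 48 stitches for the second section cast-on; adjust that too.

Cast on 56 stitches; work 100 rows; second section cast-on 45 stitches.

Stitches: 60 × 13/14 = 55.71 → 56.
Rows: 125 × 16/20 = 100.00 → 100.
second section cast-on: 48 × 13/14 = 44.57 → 45.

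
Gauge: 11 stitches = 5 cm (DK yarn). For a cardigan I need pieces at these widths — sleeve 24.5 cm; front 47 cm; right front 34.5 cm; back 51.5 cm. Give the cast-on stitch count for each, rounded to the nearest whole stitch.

sleeve 54; front 103; right front 76; back 113.

Rate = 11/5 = 2.2 sts per cm.
sleeve: 24.5 × 2.2 = 53.90 → 54.
front: 47 × 2.2 = 103.40 → 103.
right front: 34.5 × 2.2 = 75.90 → 76.
back: 51.5 × 2.2 = 113.30 → 113.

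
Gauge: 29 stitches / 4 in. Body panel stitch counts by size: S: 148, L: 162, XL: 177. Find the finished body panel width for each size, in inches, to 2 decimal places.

29/4 = 7.25 sts per in.
S: 148 / 7.25 = 20.414 → 20.41 in.
L: 162 / 7.25 = 22.345 → 22.34 in.
XL: 177 / 7.25 = 24.414 → 24.41 in.

S 20.41 inches; L 22.34 inches; XL 24.41 inches.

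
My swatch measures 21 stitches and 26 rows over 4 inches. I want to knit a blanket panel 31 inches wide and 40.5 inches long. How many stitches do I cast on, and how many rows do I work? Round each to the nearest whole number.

Stitch gauge = 21/4 = 5.25 sts/in; 31 × 5.25 = 162.75 → 163 sts.
Row gauge = 26/4 = 6.5 rows/in; 40.5 × 6.5 = 263.25 → 263 rows.

Cast on 163 stitches and work 263 rows.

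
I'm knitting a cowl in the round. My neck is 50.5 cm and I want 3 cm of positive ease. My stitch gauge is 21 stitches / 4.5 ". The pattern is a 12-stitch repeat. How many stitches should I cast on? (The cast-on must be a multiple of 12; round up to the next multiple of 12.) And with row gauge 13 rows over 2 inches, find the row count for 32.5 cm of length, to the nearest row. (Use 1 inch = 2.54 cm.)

Cast on 108 stitches; work 83 rows.

Finished = 50.5 + 3 = 53.5 cm.
53.5 cm × 1/2.54 = 21.06 inches.
21/4.5 = 4.667 sts per in; 21.06 × 4.667 = 98.29 sts.
Next multiple of 12 → 108.
32.5 cm = 12.80 inches; × 6.5 = 83.17 → 83 rows.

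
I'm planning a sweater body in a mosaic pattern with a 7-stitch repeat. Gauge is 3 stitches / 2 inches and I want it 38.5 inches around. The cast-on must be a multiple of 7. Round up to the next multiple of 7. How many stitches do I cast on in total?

3 / 2 = 1.5 sts per inch.
38.5 × 1.5 = 57.75 sts.
Next multiple of 7: 63.

CO 63 sts.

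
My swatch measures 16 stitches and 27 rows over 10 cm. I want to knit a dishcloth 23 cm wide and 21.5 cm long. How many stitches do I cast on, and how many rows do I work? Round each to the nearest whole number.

Cast on 37 stitches and work 58 rows.

Stitch gauge = 16/10 = 1.6 sts/cm; 23 × 1.6 = 36.80 → 37 sts.
Row gauge = 27/10 = 2.7 rows/cm; 21.5 × 2.7 = 58.05 → 58 rows.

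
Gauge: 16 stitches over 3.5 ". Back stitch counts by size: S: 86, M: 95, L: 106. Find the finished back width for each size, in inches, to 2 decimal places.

16/3.5 = 4.571 sts per in.
S: 86 / 4.571 = 18.812 → 18.81 in.
M: 95 / 4.571 = 20.781 → 20.78 in.
L: 106 / 4.571 = 23.188 → 23.19 in.

S 18.81 inches; M 20.78 inches; L 23.19 inches.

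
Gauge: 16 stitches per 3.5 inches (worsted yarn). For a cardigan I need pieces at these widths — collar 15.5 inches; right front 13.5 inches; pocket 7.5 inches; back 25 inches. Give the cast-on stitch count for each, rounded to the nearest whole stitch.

Rate = 16/3.5 = 4.571 sts per in.
collar: 15.5 × 4.571 = 70.86 → 71.
right front: 13.5 × 4.571 = 61.71 → 62.
pocket: 7.5 × 4.571 = 34.29 → 34.
back: 25 × 4.571 = 114.29 → 114.

collar 71; right front 62; pocket 34; back 114.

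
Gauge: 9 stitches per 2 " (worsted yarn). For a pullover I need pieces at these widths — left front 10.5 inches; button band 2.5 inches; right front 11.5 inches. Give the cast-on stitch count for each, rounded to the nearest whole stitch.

Rate = 9/2 = 4.5 sts per in.
left front: 10.5 × 4.5 = 47.25 → 47.
button band: 2.5 × 4.5 = 11.25 → 11.
right front: 11.5 × 4.5 = 51.75 → 52.

left front 47; button band 11; right front 52.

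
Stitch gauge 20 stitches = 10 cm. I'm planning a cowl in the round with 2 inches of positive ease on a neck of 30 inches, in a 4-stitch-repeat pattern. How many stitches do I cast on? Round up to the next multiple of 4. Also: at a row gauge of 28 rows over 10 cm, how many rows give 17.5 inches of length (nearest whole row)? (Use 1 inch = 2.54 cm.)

Finished = 30 + 2 = 32 inches.
32 inches × 2.54 = 81.28 cm.
20/10 = 2 sts per cm; 81.28 × 2 = 162.56 sts.
Next multiple of 4 → 164.
17.5 inches = 44.45 cm; × 2.8 = 124.46 → 124 rows.

Cast on 164 stitches; work 124 rows.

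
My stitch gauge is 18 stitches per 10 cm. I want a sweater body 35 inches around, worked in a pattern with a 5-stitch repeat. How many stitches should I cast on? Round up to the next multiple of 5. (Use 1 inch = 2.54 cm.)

35 in = 35 × 2.54 = 88.90 cm.
18 / 10 = 1.8 sts/cm.
88.90 × 1.8 = 160.02 sts.
→ 165.

Cast on 165 stitches.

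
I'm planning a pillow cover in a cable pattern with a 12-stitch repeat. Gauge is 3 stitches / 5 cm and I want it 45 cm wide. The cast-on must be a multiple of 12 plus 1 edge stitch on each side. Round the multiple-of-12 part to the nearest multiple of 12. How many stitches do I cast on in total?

3 / 5 = 0.6 sts per cm.
45 × 0.6 = 27.00 sts.
Less 2 edge sts → 25.00 for the repeat.
Nearest multiple of 12: 24.
Add back 2 edge sts → 26.

Cast on 26 stitches.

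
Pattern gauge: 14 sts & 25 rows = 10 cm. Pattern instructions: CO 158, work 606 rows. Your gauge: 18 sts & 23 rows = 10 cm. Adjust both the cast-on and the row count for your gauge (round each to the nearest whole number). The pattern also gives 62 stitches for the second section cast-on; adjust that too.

Cast on 203 stitches; work 558 rows; second section cast-on 80 stitches.

Stitches: 158 × 18/14 = 203.14 → 203.
Rows: 606 × 23/25 = 557.52 → 558.
second section cast-on: 62 × 18/14 = 79.71 → 80.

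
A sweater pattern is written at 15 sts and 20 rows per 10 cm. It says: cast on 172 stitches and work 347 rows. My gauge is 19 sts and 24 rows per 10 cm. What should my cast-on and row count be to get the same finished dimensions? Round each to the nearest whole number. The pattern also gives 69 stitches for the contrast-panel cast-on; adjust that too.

Cast on 218 stitches; work 416 rows; contrast-panel cast-on 87 stitches.

Stitches: 172 × 19/15 = 217.87 → 218.
Rows: 347 × 24/20 = 416.40 → 416.
contrast-panel cast-on: 69 × 19/15 = 87.40 → 87.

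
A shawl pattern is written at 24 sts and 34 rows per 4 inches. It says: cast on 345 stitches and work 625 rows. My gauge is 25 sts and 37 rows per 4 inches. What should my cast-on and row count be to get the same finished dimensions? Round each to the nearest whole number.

Stitches: 345 × 25/24 = 359.38 → 359.
Rows: 625 × 37/34 = 680.15 → 680.

Cast on 359 stitches; work 680 rows.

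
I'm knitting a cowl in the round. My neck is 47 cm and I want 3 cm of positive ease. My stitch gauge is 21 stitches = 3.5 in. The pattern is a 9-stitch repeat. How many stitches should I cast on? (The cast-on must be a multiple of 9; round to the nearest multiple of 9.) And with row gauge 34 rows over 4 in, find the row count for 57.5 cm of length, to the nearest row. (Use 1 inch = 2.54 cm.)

Cast on 117 stitches; work 192 rows.

Finished = 47 + 3 = 50 cm.
50 cm × 1/2.54 = 19.69 inches.
21/3.5 = 6 sts per in; 19.69 × 6 = 118.11 sts.
Nearest multiple of 9 → 117.
57.5 cm = 22.64 inches; × 8.5 = 192.42 → 192 rows.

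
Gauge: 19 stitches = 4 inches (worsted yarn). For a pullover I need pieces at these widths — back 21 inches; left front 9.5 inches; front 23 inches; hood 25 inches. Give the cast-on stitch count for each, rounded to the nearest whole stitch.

Rate = 19/4 = 4.75 sts per in.
back: 21 × 4.75 = 99.75 → 100.
left front: 9.5 × 4.75 = 45.12 → 45.
front: 23 × 4.75 = 109.25 → 109.
hood: 25 × 4.75 = 118.75 → 119.

back 100; left front 45; front 109; hood 119.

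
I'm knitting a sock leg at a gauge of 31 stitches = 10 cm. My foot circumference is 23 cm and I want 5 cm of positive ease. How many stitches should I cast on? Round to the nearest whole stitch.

CO 87 sts.

Finished = 23 + 5 = 28 cm.
31 / 10 = 3.1 sts per cm.
28.00 × 3.1 = 86.80 sts.
→ 87 sts.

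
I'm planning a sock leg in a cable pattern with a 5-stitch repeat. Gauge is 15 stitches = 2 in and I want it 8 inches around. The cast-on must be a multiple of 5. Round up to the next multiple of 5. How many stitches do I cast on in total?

15 / 2 = 7.5 sts per inch.
8 × 7.5 = 60.00 sts.
Next multiple of 5: 60.

Cast on 60 stitches.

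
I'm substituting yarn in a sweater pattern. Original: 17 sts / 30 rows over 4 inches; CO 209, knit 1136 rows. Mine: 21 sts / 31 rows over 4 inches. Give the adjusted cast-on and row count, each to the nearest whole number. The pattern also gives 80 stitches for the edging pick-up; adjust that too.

Cast on 258 stitches; work 1174 rows; edging pick-up 99 stitches.

Stitches: 209 × 21/17 = 258.18 → 258.
Rows: 1136 × 31/30 = 1173.87 → 1174.
edging pick-up: 80 × 21/17 = 98.82 → 99.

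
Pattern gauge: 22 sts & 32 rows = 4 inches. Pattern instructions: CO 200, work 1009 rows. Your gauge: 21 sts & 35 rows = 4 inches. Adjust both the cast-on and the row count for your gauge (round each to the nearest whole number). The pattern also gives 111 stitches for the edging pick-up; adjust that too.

Stitches: 200 × 21/22 = 190.91 → 191.
Rows: 1009 × 35/32 = 1103.59 → 1104.
edging pick-up: 111 × 21/22 = 105.95 → 106.

Cast on 191 stitches; work 1104 rows; edging pick-up 106 stitches.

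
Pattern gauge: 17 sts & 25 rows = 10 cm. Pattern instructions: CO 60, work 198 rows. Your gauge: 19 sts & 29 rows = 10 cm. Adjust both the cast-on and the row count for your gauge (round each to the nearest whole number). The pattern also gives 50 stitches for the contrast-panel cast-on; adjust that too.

Cast on 67 stitches; work 230 rows; contrast-panel cast-on 56 stitches.

Stitches: 60 × 19/17 = 67.06 → 67.
Rows: 198 × 29/25 = 229.68 → 230.
contrast-panel cast-on: 50 × 19/17 = 55.88 → 56.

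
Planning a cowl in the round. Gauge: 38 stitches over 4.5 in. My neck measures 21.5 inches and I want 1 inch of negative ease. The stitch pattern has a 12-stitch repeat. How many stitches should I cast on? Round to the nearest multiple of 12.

Finished = 21.5 − 1 = 20.5 inches.
38 / 4.5 = 8.444 sts/in.
20.5 × 8.444 = 173.11 sts.
Nearest multiple of 12: 168.

CO 168 sts.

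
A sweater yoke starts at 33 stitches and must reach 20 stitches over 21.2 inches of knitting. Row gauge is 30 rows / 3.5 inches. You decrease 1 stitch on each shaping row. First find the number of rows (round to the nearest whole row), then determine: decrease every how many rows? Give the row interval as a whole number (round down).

Decrease every 14th row.

Rows = 21.2 × 8.571 = 181.7 → 182 rows.
Stitches to remove: 13 → 13 shaping rows (at 1 st each).
182 / 13 = 14.00 → every 14 rows.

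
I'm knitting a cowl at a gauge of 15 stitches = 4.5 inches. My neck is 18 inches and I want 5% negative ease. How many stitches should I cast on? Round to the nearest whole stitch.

57 stitches.

Finished = 18 × 0.95 = 17.10 in.
15 / 4.5 = 3.333 sts per inch.
17.10 × 3.333 = 57.00 sts.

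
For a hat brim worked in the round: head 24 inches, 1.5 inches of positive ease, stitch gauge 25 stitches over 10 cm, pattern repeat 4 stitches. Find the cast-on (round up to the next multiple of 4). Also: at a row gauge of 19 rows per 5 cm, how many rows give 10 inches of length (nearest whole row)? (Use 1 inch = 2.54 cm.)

Cast on 164 stitches; work 97 rows.

Finished = 24 + 1.5 = 25.5 inches.
25.5 inches × 2.54 = 64.77 cm.
25/10 = 2.5 sts per cm; 64.77 × 2.5 = 161.93 sts.
Next multiple of 4 → 164.
10 inches = 25.40 cm; × 3.8 = 96.52 → 97 rows.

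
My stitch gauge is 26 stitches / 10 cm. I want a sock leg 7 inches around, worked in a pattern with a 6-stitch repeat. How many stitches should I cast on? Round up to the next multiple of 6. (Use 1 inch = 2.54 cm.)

7 in = 7 × 2.54 = 17.78 cm.
26 / 10 = 2.6 sts/cm.
17.78 × 2.6 = 46.23 sts.
→ 48.

48 stitches.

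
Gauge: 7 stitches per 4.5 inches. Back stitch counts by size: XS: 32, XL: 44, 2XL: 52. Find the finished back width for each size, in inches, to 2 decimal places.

7/4.5 = 1.556 sts per in.
XS: 32 / 1.556 = 20.571 → 20.57 in.
XL: 44 / 1.556 = 28.286 → 28.29 in.
2XL: 52 / 1.556 = 33.429 → 33.43 in.

XS 20.57 inches; XL 28.29 inches; 2XL 33.43 inches.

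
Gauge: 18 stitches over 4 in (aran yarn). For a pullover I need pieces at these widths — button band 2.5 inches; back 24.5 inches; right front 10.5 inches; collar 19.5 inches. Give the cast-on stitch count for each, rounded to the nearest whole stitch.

button band 11; back 110; right front 47; collar 88.

Rate = 18/4 = 4.5 sts per in.
button band: 2.5 × 4.5 = 11.25 → 11.
back: 24.5 × 4.5 = 110.25 → 110.
right front: 10.5 × 4.5 = 47.25 → 47.
collar: 19.5 × 4.5 = 87.75 → 88.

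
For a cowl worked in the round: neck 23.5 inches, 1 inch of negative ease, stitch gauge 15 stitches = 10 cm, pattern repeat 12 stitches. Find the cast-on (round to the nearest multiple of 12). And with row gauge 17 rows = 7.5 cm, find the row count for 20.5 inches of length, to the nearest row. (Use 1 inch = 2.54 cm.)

Finished = 23.5 − 1 = 22.5 inches.
22.5 inches × 2.54 = 57.15 cm.
15/10 = 1.5 sts per cm; 57.15 × 1.5 = 85.72 sts.
Nearest multiple of 12 → 84.
20.5 inches = 52.07 cm; × 2.267 = 118.03 → 118 rows.

Cast on 84 stitches; work 118 rows.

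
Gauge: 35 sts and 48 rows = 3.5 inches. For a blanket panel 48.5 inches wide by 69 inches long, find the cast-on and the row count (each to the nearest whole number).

Stitch gauge = 35/3.5 = 10 sts/in; 48.5 × 10 = 485.00 → 485 sts.
Row gauge = 48/3.5 = 13.714 rows/in; 69 × 13.714 = 946.29 → 946 rows.

Cast on 485 stitches and work 946 rows.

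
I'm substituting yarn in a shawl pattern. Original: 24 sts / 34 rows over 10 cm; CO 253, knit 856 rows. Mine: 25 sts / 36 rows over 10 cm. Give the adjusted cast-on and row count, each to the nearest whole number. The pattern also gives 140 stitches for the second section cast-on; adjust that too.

Cast on 264 stitches; work 906 rows; second section cast-on 146 stitches.

Stitches: 253 × 25/24 = 263.54 → 264.
Rows: 856 × 36/34 = 906.35 → 906.
second section cast-on: 140 × 25/24 = 145.83 → 146.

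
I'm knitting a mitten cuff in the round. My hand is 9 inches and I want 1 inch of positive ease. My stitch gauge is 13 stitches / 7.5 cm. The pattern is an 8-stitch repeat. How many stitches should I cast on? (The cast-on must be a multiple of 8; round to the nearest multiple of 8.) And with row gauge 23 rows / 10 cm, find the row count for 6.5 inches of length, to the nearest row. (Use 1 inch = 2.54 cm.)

Finished = 9 + 1 = 10 inches.
10 inches × 2.54 = 25.40 cm.
13/7.5 = 1.733 sts per cm; 25.40 × 1.733 = 44.03 sts.
Nearest multiple of 8 → 48.
6.5 inches = 16.51 cm; × 2.3 = 37.97 → 38 rows.

Cast on 48 stitches; work 38 rows.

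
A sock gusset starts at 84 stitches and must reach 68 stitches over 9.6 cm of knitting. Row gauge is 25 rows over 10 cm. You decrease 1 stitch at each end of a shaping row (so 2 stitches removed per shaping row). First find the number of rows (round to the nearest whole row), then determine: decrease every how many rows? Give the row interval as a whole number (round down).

Decrease every 3rd row.

Rows = 9.6 × 2.5 = 24.0 → 24 rows.
Stitches to remove: 16 → 8 shaping rows (at 2 st each).
24 / 8 = 3.00 → every 3 rows.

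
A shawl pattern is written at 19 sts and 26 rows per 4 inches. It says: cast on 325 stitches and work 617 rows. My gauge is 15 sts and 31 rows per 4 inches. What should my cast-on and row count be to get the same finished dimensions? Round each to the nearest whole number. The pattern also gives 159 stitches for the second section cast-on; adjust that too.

Cast on 257 stitches; work 736 rows; second section cast-on 126 stitches.

Stitches: 325 × 15/19 = 256.58 → 257.
Rows: 617 × 31/26 = 735.65 → 736.
second section cast-on: 159 × 15/19 = 125.53 → 126.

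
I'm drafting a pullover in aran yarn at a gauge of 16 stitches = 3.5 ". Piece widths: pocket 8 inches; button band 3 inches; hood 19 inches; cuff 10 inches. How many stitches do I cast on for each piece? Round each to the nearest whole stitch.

Rate = 16/3.5 = 4.571 sts per in.
pocket: 8 × 4.571 = 36.57 → 37.
button band: 3 × 4.571 = 13.71 → 14.
hood: 19 × 4.571 = 86.86 → 87.
cuff: 10 × 4.571 = 45.71 → 46.

pocket 37; button band 14; hood 87; cuff 46.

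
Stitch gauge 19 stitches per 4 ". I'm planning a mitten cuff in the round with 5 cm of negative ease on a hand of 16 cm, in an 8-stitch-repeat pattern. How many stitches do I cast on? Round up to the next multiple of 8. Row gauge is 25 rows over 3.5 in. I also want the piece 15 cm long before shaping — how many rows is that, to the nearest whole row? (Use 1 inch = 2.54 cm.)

Cast on 24 stitches; work 42 rows.

Finished = 16 − 5 = 11 cm.
11 cm × 1/2.54 = 4.33 inches.
19/4 = 4.75 sts per in; 4.33 × 4.75 = 20.57 sts.
Next multiple of 8 → 24.
15 cm = 5.91 inches; × 7.143 = 42.18 → 42 rows.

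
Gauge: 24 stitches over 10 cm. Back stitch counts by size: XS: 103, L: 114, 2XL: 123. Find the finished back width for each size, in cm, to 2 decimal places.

XS 42.92 cm; L 47.50 cm; 2XL 51.25 cm.

24/10 = 2.4 sts per cm.
XS: 103 / 2.4 = 42.917 → 42.92 cm.
L: 114 / 2.4 = 47.500 → 47.50 cm.
2XL: 123 / 2.4 = 51.250 → 51.25 cm.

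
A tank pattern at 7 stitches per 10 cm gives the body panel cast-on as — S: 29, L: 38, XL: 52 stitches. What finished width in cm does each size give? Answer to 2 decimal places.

S 41.43 cm; L 54.29 cm; XL 74.29 cm.

7/10 = 0.7 sts per cm.
S: 29 / 0.7 = 41.429 → 41.43 cm.
L: 38 / 0.7 = 54.286 → 54.29 cm.
XL: 52 / 0.7 = 74.286 → 74.29 cm.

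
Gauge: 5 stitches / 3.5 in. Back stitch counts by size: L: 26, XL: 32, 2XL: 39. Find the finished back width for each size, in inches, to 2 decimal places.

L 18.20 inches; XL 22.40 inches; 2XL 27.30 inches.

5/3.5 = 1.429 sts per in.
L: 26 / 1.429 = 18.200 → 18.20 in.
XL: 32 / 1.429 = 22.400 → 22.40 in.
2XL: 39 / 1.429 = 27.300 → 27.30 in.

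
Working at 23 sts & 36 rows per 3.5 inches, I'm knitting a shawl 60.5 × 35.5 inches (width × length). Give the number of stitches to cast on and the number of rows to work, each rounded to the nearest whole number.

Stitch gauge = 23/3.5 = 6.571 sts/in; 60.5 × 6.571 = 397.57 → 398 sts.
Row gauge = 36/3.5 = 10.286 rows/in; 35.5 × 10.286 = 365.14 → 365 rows.

Cast on 398 stitches and work 365 rows.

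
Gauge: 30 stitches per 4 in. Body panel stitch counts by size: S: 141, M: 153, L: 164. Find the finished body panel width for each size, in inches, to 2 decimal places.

S 18.80 inches; M 20.40 inches; L 21.87 inches.

30/4 = 7.5 sts per in.
S: 141 / 7.5 = 18.800 → 18.80 in.
M: 153 / 7.5 = 20.400 → 20.40 in.
L: 164 / 7.5 = 21.867 → 21.87 in.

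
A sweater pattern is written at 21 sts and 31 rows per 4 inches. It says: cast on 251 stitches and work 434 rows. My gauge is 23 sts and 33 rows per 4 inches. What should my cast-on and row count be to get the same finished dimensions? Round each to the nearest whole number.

Stitches: 251 × 23/21 = 274.90 → 275.
Rows: 434 × 33/31 = 462.00 → 462.

Cast on 275 stitches; work 462 rows.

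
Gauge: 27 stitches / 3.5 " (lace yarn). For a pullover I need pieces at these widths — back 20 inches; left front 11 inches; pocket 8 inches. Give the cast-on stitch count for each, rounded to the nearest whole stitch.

back 154; left front 85; pocket 62.

Rate = 27/3.5 = 7.714 sts per in.
back: 20 × 7.714 = 154.29 → 154.
left front: 11 × 7.714 = 84.86 → 85.
pocket: 8 × 7.714 = 61.71 → 62.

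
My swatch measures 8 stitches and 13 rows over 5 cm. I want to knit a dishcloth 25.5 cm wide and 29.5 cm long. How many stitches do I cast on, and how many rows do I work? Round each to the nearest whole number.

Cast on 41 stitches and work 77 rows.

Stitch gauge = 8/5 = 1.6 sts/cm; 25.5 × 1.6 = 40.80 → 41 sts.
Row gauge = 13/5 = 2.6 rows/cm; 29.5 × 2.6 = 76.70 → 77 rows.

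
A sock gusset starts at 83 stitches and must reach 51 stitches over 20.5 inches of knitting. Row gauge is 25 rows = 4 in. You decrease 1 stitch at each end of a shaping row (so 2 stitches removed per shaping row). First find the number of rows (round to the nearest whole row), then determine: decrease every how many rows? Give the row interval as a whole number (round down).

Rows = 20.5 × 6.25 = 128.1 → 128 rows.
Stitches to remove: 32 → 16 shaping rows (at 2 st each).
128 / 16 = 8.00 → every 8 rows.

Decrease every 8th row.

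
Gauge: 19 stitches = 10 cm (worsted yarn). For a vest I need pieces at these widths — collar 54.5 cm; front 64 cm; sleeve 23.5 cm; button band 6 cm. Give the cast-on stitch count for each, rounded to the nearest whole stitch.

Rate = 19/10 = 1.9 sts per cm.
collar: 54.5 × 1.9 = 103.55 → 104.
front: 64 × 1.9 = 121.60 → 122.
sleeve: 23.5 × 1.9 = 44.65 → 45.
button band: 6 × 1.9 = 11.40 → 11.

collar 104; front 122; sleeve 45; button band 11.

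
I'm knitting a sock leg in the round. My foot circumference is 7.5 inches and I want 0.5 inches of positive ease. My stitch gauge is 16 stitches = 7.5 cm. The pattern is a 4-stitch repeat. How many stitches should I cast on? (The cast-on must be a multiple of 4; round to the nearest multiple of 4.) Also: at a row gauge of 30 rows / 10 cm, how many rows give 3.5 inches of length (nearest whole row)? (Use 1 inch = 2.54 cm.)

Cast on 44 stitches; work 27 rows.

Finished = 7.5 + 0.5 = 8 inches.
8 inches × 2.54 = 20.32 cm.
16/7.5 = 2.133 sts per cm; 20.32 × 2.133 = 43.35 sts.
Nearest multiple of 4 → 44.
3.5 inches = 8.89 cm; × 3 = 26.67 → 27 rows.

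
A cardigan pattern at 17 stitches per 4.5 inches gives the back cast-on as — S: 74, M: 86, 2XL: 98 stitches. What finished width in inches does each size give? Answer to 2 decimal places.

S 19.59 inches; M 22.76 inches; 2XL 25.94 inches.

17/4.5 = 3.778 sts per in.
S: 74 / 3.778 = 19.588 → 19.59 in.
M: 86 / 3.778 = 22.765 → 22.76 in.
2XL: 98 / 3.778 = 25.941 → 25.94 in.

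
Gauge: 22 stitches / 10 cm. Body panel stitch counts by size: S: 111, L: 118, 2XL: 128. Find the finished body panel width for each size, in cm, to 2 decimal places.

S 50.45 cm; L 53.64 cm; 2XL 58.18 cm.

22/10 = 2.2 sts per cm.
S: 111 / 2.2 = 50.455 → 50.45 cm.
L: 118 / 2.2 = 53.636 → 53.64 cm.
2XL: 128 / 2.2 = 58.182 → 58.18 cm.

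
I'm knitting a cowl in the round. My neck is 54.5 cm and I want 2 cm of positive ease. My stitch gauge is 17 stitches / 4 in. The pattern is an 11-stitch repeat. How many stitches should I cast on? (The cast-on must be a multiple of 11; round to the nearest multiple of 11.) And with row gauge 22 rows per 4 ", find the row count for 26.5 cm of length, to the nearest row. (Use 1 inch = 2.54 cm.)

Cast on 99 stitches; work 57 rows.

Finished = 54.5 + 2 = 56.5 cm.
56.5 cm × 1/2.54 = 22.24 inches.
17/4 = 4.25 sts per in; 22.24 × 4.25 = 94.54 sts.
Nearest multiple of 11 → 99.
26.5 cm = 10.43 inches; × 5.5 = 57.38 → 57 rows.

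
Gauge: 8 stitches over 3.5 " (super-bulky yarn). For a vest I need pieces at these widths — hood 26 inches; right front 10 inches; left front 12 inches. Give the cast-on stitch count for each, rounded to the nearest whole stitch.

Rate = 8/3.5 = 2.286 sts per in.
hood: 26 × 2.286 = 59.43 → 59.
right front: 10 × 2.286 = 22.86 → 23.
left front: 12 × 2.286 = 27.43 → 27.

hood 59; right front 23; left front 27.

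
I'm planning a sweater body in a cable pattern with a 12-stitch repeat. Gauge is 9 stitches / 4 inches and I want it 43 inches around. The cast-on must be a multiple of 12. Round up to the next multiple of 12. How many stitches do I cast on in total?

Cast on 108 stitches.

9 / 4 = 2.25 sts per inch.
43 × 2.25 = 96.75 sts.
Next multiple of 12: 108.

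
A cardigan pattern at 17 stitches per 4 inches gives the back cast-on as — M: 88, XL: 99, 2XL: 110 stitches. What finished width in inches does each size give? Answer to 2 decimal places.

M 20.71 inches; XL 23.29 inches; 2XL 25.88 inches.

17/4 = 4.25 sts per in.
M: 88 / 4.25 = 20.706 → 20.71 in.
XL: 99 / 4.25 = 23.294 → 23.29 in.
2XL: 110 / 4.25 = 25.882 → 25.88 in.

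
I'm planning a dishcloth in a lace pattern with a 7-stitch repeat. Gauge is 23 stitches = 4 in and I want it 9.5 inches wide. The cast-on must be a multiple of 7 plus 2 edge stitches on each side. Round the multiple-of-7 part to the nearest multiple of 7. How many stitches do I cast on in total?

23 / 4 = 5.75 sts per inch.
9.5 × 5.75 = 54.62 sts.
Less 4 edge sts → 50.62 for the repeat.
Nearest multiple of 7: 49.
Add back 4 edge sts → 53.

Cast on 53 stitches.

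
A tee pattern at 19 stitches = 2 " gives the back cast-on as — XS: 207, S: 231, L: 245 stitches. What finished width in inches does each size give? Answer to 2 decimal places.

XS 21.79 inches; S 24.32 inches; L 25.79 inches.

19/2 = 9.5 sts per in.
XS: 207 / 9.5 = 21.789 → 21.79 in.
S: 231 / 9.5 = 24.316 → 24.32 in.
L: 245 / 9.5 = 25.789 → 25.79 in.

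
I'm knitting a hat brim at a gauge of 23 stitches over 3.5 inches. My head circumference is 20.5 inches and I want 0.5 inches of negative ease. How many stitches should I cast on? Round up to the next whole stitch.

Finished = 20.5 − 0.5 = 20 in.
23 / 3.5 = 6.571 sts per inch.
20.00 × 6.571 = 131.43 sts.
→ 132 sts.

132 stitches.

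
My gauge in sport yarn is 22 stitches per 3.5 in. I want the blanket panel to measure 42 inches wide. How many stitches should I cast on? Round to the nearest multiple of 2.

22 stitches / 3.5 in = 6.286 stitches per inch.
42 × 6.286 = 264.00 stitches.

264 stitches.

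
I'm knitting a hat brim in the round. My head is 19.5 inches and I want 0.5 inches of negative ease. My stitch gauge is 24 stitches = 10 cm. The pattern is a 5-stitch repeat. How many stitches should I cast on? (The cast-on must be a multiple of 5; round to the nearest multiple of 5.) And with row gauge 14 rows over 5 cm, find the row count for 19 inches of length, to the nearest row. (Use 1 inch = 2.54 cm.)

Finished = 19.5 − 0.5 = 19 inches.
19 inches × 2.54 = 48.26 cm.
24/10 = 2.4 sts per cm; 48.26 × 2.4 = 115.82 sts.
Nearest multiple of 5 → 115.
19 inches = 48.26 cm; × 2.8 = 135.13 → 135 rows.

Cast on 115 stitches; work 135 rows.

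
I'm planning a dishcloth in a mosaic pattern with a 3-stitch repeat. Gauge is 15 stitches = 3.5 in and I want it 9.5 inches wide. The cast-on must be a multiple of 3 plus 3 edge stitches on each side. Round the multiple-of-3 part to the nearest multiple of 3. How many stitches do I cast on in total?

15 / 3.5 = 4.286 sts per inch.
9.5 × 4.286 = 40.71 sts.
Less 6 edge sts → 34.71 for the repeat.
Nearest multiple of 3: 36.
Add back 6 edge sts → 42.

CO 42 sts.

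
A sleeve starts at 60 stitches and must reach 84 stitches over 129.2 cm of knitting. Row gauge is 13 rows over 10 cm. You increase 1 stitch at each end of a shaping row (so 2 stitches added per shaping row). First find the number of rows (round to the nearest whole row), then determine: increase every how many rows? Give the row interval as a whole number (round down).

Increase every 14th row.

Rows = 129.2 × 1.3 = 168.0 → 168 rows.
Stitches to add: 24 → 12 shaping rows (at 2 st each).
168 / 12 = 14.00 → every 14 rows.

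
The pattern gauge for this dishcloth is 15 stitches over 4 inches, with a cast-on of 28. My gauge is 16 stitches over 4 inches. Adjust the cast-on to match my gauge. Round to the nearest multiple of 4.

Scale factor = 16 / 15 = 1.067.
28 × 16 / 15 = 29.87 sts.
→ 28 sts.

CO 28 sts.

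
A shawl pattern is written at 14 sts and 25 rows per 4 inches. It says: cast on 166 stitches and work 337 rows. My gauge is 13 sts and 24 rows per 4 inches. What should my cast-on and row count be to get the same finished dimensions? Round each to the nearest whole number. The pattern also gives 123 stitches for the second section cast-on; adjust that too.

Cast on 154 stitches; work 324 rows; second section cast-on 114 stitches.

Stitches: 166 × 13/14 = 154.14 → 154.
Rows: 337 × 24/25 = 323.52 → 324.
second section cast-on: 123 × 13/14 = 114.21 → 114.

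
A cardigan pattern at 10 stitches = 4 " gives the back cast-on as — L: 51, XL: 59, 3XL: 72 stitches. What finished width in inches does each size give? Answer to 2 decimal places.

10/4 = 2.5 sts per in.
L: 51 / 2.5 = 20.400 → 20.40 in.
XL: 59 / 2.5 = 23.600 → 23.60 in.
3XL: 72 / 2.5 = 28.800 → 28.80 in.

L 20.40 inches; XL 23.60 inches; 3XL 28.80 inches.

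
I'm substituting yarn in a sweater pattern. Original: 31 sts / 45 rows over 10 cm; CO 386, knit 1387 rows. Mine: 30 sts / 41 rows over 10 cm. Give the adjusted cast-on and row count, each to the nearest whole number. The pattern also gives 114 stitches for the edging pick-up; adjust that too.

Stitches: 386 × 30/31 = 373.55 → 374.
Rows: 1387 × 41/45 = 1263.71 → 1264.
edging pick-up: 114 × 30/31 = 110.32 → 110.

Cast on 374 stitches; work 1264 rows; edging pick-up 110 stitches.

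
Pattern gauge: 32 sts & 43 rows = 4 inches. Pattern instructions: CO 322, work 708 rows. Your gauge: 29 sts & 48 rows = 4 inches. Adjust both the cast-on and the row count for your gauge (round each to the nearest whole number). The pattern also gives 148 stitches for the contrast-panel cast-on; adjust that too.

Stitches: 322 × 29/32 = 291.81 → 292.
Rows: 708 × 48/43 = 790.33 → 790.
contrast-panel cast-on: 148 × 29/32 = 134.12 → 134.

Cast on 292 stitches; work 790 rows; contrast-panel cast-on 134 stitches.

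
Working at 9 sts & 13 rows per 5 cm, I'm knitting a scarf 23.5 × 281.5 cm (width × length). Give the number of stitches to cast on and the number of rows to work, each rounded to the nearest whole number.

Cast on 42 stitches and work 732 rows.

Stitch gauge = 9/5 = 1.8 sts/cm; 23.5 × 1.8 = 42.30 → 42 sts.
Row gauge = 13/5 = 2.6 rows/cm; 281.5 × 2.6 = 731.90 → 732 rows.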